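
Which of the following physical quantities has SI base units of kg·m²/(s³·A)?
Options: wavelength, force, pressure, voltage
Checking the SI base units of each option:
  wavelength (λ = v/f): m  ✗
  force (F = ma): kg·m/s²  ✗
  pressure (P = F/A): kg/(m·s²)  ✗
  voltage (V = IR): kg·m²/(s³·A)  ✓ matches

Only voltage has units kg·m²/(s³·A).

Answer: voltage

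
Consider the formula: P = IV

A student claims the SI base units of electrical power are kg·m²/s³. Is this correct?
Units of each symbol in P = IV:
  I (current): A
  V (voltage, in volts): kg·m²/(s³·A)

Multiplying the contributions: [A] · [kg·m²/(s³·A)]
Adding exponents of each base unit: kg: 1, m: 2, s: -3
SI base units of electrical power: kg·m²/s³

The claimed units kg·m²/s³ match the derived units, so the claim is correct.

Answer: Yes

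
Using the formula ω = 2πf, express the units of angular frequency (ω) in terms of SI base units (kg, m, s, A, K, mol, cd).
Units of each symbol in ω = 2πf:
  f (frequency): 1/s
  The factor 2π is dimensionless.

Multiplying the contributions: [1/s]
Adding exponents of each base unit: s: -1
SI base units of angular frequency: 1/s

Answer: 1/s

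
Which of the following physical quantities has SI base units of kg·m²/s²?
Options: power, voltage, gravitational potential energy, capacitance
Checking the SI base units of each option:
  power (P = W/t): kg·m²/s³  ✗
  voltage (V = IR): kg·m²/(s³·A)  ✗
  gravitational potential energy (U = -GMm/r): kg·m²/s²  ✓ matches
  capacitance (C = Q/V): s⁴·A²/(kg·m²)  ✗

Only gravitational potential energy has units kg·m²/s².

Answer: gravitational potential energy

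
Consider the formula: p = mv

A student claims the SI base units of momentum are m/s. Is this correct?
Units of each symbol in p = mv:
  m (mass): kg
  v (velocity): m/s

Multiplying the contributions: [kg] · [m/s]
Adding exponents of each base unit: kg: 1, m: 1, s: -1
SI base units of momentum: kg·m/s

The claimed units m/s (exponents m: 1, s: -1) do not match the derived units kg·m/s (exponents kg: 1, m: 1, s: -1), so the claim is incorrect.

Answer: No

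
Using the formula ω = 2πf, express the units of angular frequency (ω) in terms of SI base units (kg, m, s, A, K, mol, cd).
Units of each symbol in ω = 2πf:
  f (frequency): 1/s
  The factor 2π is dimensionless.

Multiplying the contributions: [1/s]
Adding exponents of each base unit: s: -1
SI base units of angular frequency: 1/s

Answer: 1/s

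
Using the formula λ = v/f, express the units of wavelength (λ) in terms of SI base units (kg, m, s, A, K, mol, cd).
Units of each symbol in λ = v/f:
  v (wave speed): m/s
  f (frequency): 1/s  → in the denominator, contributes s

Multiplying the contributions: [m/s] · [s]
Adding exponents of each base unit: m: 1
SI base units of wavelength: m

Answer: m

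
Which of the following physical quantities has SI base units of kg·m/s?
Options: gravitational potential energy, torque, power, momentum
Checking the SI base units of each option:
  gravitational potential energy (U = -GMm/r): kg·m²/s²  ✗
  torque (τ = Fr): kg·m²/s²  ✗
  power (P = W/t): kg·m²/s³  ✗
  momentum (p = mv): kg·m/s  ✓ matches

Only momentum has units kg·m/s.

Answer: momentum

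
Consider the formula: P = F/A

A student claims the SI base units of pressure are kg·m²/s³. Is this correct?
Units of each symbol in P = F/A:
  F (force): kg·m/s²
  A (area): m²  → in the denominator, contributes 1/m²

Multiplying the contributions: [kg·m/s²] · [1/m²]
Adding exponents of each base unit: kg: 1, m: -1, s: -2
SI base units of pressure: kg/(m·s²)

The claimed units kg·m²/s³ (exponents kg: 1, m: 2, s: -3) do not match the derived units kg/(m·s²) (exponents kg: 1, m: -1, s: -2), so the claim is incorrect.

Answer: No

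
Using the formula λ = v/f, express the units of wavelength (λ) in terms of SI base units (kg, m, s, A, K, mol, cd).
Units of each symbol in λ = v/f:
  v (wave speed): m/s
  f (frequency): 1/s  → in the denominator, contributes s

Multiplying the contributions: [m/s] · [s]
Adding exponents of each base unit: m: 1
SI base units of wavelength: m

Answer: m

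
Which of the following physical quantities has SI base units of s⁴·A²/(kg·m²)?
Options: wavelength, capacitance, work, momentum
Checking the SI base units of each option:
  wavelength (λ = v/f): m  ✗
  capacitance (C = Q/V): s⁴·A²/(kg·m²)  ✓ matches
  work (W = Fd): kg·m²/s²  ✗
  momentum (p = mv): kg·m/s  ✗

Only capacitance has units s⁴·A²/(kg·m²).

Answer: capacitance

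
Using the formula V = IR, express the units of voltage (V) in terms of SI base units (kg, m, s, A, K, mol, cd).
Units of each symbol in V = IR:
  I (current): A
  R (resistance, in ohms): kg·m²/(s³·A²)

Multiplying the contributions: [A] · [kg·m²/(s³·A²)]
Adding exponents of each base unit: kg: 1, m: 2, s: -3, A: -1
SI base units of voltage: kg·m²/(s³·A)

Answer: kg·m²/(s³·A)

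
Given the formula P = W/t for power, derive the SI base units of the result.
Units of each symbol in P = W/t:
  W (work): kg·m²/s²
  t (time): s  → in the denominator, contributes 1/s

Multiplying the contributions: [kg·m²/s²] · [1/s]
Adding exponents of each base unit: kg: 1, m: 2, s: -3
SI base units of power: kg·m²/s³

Answer: kg·m²/s³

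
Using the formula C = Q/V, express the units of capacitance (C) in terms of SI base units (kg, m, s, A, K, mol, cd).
Units of each symbol in C = Q/V:
  Q (charge, in coulombs): s·A
  V (voltage, in volts): kg·m²/(s³·A)  → in the denominator, contributes s³·A/(kg·m²)

Multiplying the contributions: [s·A] · [s³·A/(kg·m²)]
Adding exponents of each base unit: kg: -1, m: -2, s: 4, A: 2
SI base units of capacitance: s⁴·A²/(kg·m²)

Answer: s⁴·A²/(kg·m²)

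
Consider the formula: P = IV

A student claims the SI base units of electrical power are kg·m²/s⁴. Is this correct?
Units of each symbol in P = IV:
  I (current): A
  V (voltage, in volts): kg·m²/(s³·A)

Multiplying the contributions: [A] · [kg·m²/(s³·A)]
Adding exponents of each base unit: kg: 1, m: 2, s: -3
SI base units of electrical power: kg·m²/s³

The claimed units kg·m²/s⁴ (exponents kg: 1, m: 2, s: -4) do not match the derived units kg·m²/s³ (exponents kg: 1, m: 2, s: -3), so the claim is incorrect.

Answer: No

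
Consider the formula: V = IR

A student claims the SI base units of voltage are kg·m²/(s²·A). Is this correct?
Units of each symbol in V = IR:
  I (current): A
  R (resistance, in ohms): kg·m²/(s³·A²)

Multiplying the contributions: [A] · [kg·m²/(s³·A²)]
Adding exponents of each base unit: kg: 1, m: 2, s: -3, A: -1
SI base units of voltage: kg·m²/(s³·A)

The claimed units kg·m²/(s²·A) (exponents kg: 1, m: 2, s: -2, A: -1) do not match the derived units kg·m²/(s³·A) (exponents kg: 1, m: 2, s: -3, A: -1), so the claim is incorrect.

Answer: No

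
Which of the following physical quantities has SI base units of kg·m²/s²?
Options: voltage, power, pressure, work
Checking the SI base units of each option:
  voltage (V = IR): kg·m²/(s³·A)  ✗
  power (P = W/t): kg·m²/s³  ✗
  pressure (P = F/A): kg/(m·s²)  ✗
  work (W = Fd): kg·m²/s²  ✓ matches

Only work has units kg·m²/s².

Answer: work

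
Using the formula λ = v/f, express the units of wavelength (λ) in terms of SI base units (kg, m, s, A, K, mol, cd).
Units of each symbol in λ = v/f:
  v (wave speed): m/s
  f (frequency): 1/s  → in the denominator, contributes s

Multiplying the contributions: [m/s] · [s]
Adding exponents of each base unit: m: 1
SI base units of wavelength: m

Answer: m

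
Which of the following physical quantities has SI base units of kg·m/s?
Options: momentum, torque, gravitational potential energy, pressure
Checking the SI base units of each option:
  momentum (p = mv): kg·m/s  ✓ matches
  torque (τ = Fr): kg·m²/s²  ✗
  gravitational potential energy (U = -GMm/r): kg·m²/s²  ✗
  pressure (P = F/A): kg/(m·s²)  ✗

Only momentum has units kg·m/s.

Answer: momentum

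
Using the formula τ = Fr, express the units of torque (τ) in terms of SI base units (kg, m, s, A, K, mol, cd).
Units of each symbol in τ = Fr:
  F (force): kg·m/s²
  r (lever arm): m

Multiplying the contributions: [kg·m/s²] · [m]
Adding exponents of each base unit: kg: 1, m: 2, s: -2
SI base units of torque: kg·m²/s²

Answer: kg·m²/s²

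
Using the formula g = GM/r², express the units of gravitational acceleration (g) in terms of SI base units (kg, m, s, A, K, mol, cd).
Units of each symbol in g = GM/r²:
  G (gravitational constant): m³/(kg·s²)
  M (mass): kg
  r (distance): m  → to the power 2 in the denominator, contributes 1/m²

Multiplying the contributions: [m³/(kg·s²)] · [kg] · [1/m²]
Adding exponents of each base unit: m: 1, s: -2
SI base units of gravitational acceleration: m/s²

Answer: m/s²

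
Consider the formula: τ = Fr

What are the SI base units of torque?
Units of each symbol in τ = Fr:
  F (force): kg·m/s²
  r (lever arm): m

Multiplying the contributions: [kg·m/s²] · [m]
Adding exponents of each base unit: kg: 1, m: 2, s: -2
SI base units of torque: kg·m²/s²

Answer: kg·m²/s²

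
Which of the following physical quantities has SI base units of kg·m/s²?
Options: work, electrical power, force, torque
Checking the SI base units of each option:
  work (W = Fd): kg·m²/s²  ✗
  electrical power (P = IV): kg·m²/s³  ✗
  force (F = ma): kg·m/s²  ✓ matches
  torque (τ = Fr): kg·m²/s²  ✗

Only force has units kg·m/s².

Answer: force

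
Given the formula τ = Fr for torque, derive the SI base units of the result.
Units of each symbol in τ = Fr:
  F (force): kg·m/s²
  r (lever arm): m

Multiplying the contributions: [kg·m/s²] · [m]
Adding exponents of each base unit: kg: 1, m: 2, s: -2
SI base units of torque: kg·m²/s²

Answer: kg·m²/s²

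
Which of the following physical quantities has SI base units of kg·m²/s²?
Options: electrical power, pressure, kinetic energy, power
Checking the SI base units of each option:
  electrical power (P = IV): kg·m²/s³  ✗
  pressure (P = F/A): kg/(m·s²)  ✗
  kinetic energy (E = ½mv²): kg·m²/s²  ✓ matches
  power (P = W/t): kg·m²/s³  ✗

Only kinetic energy has units kg·m²/s².

Answer: kinetic energy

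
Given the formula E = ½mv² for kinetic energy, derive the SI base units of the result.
Units of each symbol in E = ½mv²:
  m (mass): kg
  v (speed): m/s  → to the power 2, contributes m²/s²
  The factor ½ is dimensionless.

Multiplying the contributions: [kg] · [m²/s²]
Adding exponents of each base unit: kg: 1, m: 2, s: -2
SI base units of kinetic energy: kg·m²/s²

Answer: kg·m²/s²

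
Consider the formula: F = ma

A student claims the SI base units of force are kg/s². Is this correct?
Units of each symbol in F = ma:
  m (mass): kg
  a (acceleration): m/s²

Multiplying the contributions: [kg] · [m/s²]
Adding exponents of each base unit: kg: 1, m: 1, s: -2
SI base units of force: kg·m/s²

The claimed units kg/s² (exponents kg: 1, s: -2) do not match the derived units kg·m/s² (exponents kg: 1, m: 1, s: -2), so the claim is incorrect.

Answer: No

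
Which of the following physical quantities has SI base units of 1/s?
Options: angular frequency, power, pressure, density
Checking the SI base units of each option:
  angular frequency (ω = 2πf): 1/s  ✓ matches
  power (P = W/t): kg·m²/s³  ✗
  pressure (P = F/A): kg/(m·s²)  ✗
  density (ρ = m/V): kg/m³  ✗

Only angular frequency has units 1/s.

Answer: angular frequency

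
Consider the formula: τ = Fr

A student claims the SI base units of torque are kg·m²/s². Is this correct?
Units of each symbol in τ = Fr:
  F (force): kg·m/s²
  r (lever arm): m

Multiplying the contributions: [kg·m/s²] · [m]
Adding exponents of each base unit: kg: 1, m: 2, s: -2
SI base units of torque: kg·m²/s²

The claimed units kg·m²/s² match the derived units, so the claim is correct.

Answer: Yes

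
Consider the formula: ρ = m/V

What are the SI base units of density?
Units of each symbol in ρ = m/V:
  m (mass): kg
  V (volume): m³  → in the denominator, contributes 1/m³

Multiplying the contributions: [kg] · [1/m³]
Adding exponents of each base unit: kg: 1, m: -3
SI base units of density: kg/m³

Answer: kg/m³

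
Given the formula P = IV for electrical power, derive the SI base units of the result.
Units of each symbol in P = IV:
  I (current): A
  V (voltage, in volts): kg·m²/(s³·A)

Multiplying the contributions: [A] · [kg·m²/(s³·A)]
Adding exponents of each base unit: kg: 1, m: 2, s: -3
SI base units of electrical power: kg·m²/s³

Answer: kg·m²/s³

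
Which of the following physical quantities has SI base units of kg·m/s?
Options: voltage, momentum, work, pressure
Checking the SI base units of each option:
  voltage (V = IR): kg·m²/(s³·A)  ✗
  momentum (p = mv): kg·m/s  ✓ matches
  work (W = Fd): kg·m²/s²  ✗
  pressure (P = F/A): kg/(m·s²)  ✗

Only momentum has units kg·m/s.

Answer: momentum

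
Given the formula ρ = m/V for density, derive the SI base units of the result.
Units of each symbol in ρ = m/V:
  m (mass): kg
  V (volume): m³  → in the denominator, contributes 1/m³

Multiplying the contributions: [kg] · [1/m³]
Adding exponents of each base unit: kg: 1, m: -3
SI base units of density: kg/m³

Answer: kg/m³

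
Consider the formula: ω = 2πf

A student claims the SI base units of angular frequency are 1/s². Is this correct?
Units of each symbol in ω = 2πf:
  f (frequency): 1/s
  The factor 2π is dimensionless.

Multiplying the contributions: [1/s]
Adding exponents of each base unit: s: -1
SI base units of angular frequency: 1/s

The claimed units 1/s² (exponents s: -2) do not match the derived units 1/s (exponents s: -1), so the claim is incorrect.

Answer: No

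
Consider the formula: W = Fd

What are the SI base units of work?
Units of each symbol in W = Fd:
  F (force): kg·m/s²
  d (displacement): m

Multiplying the contributions: [kg·m/s²] · [m]
Adding exponents of each base unit: kg: 1, m: 2, s: -2
SI base units of work: kg·m²/s²

Answer: kg·m²/s²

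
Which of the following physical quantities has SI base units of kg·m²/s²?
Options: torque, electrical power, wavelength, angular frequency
Checking the SI base units of each option:
  torque (τ = Fr): kg·m²/s²  ✓ matches
  electrical power (P = IV): kg·m²/s³  ✗
  wavelength (λ = v/f): m  ✗
  angular frequency (ω = 2πf): 1/s  ✗

Only torque has units kg·m²/s².

Answer: torque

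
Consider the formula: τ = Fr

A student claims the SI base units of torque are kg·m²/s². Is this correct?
Units of each symbol in τ = Fr:
  F (force): kg·m/s²
  r (lever arm): m

Multiplying the contributions: [kg·m/s²] · [m]
Adding exponents of each base unit: kg: 1, m: 2, s: -2
SI base units of torque: kg·m²/s²

The claimed units kg·m²/s² match the derived units, so the claim is correct.

Answer: Yes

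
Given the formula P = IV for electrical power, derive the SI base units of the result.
Units of each symbol in P = IV:
  I (current): A
  V (voltage, in volts): kg·m²/(s³·A)

Multiplying the contributions: [A] · [kg·m²/(s³·A)]
Adding exponents of each base unit: kg: 1, m: 2, s: -3
SI base units of electrical power: kg·m²/s³

Answer: kg·m²/s³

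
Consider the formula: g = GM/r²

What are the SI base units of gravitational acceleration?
Units of each symbol in g = GM/r²:
  G (gravitational constant): m³/(kg·s²)
  M (mass): kg
  r (distance): m  → to the power 2 in the denominator, contributes 1/m²

Multiplying the contributions: [m³/(kg·s²)] · [kg] · [1/m²]
Adding exponents of each base unit: m: 1, s: -2
SI base units of gravitational acceleration: m/s²

Answer: m/s²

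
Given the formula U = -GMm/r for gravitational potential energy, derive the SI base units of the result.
Units of each symbol in U = -GMm/r:
  G (gravitational constant): m³/(kg·s²)
  M (mass): kg
  m (mass): kg
  r (distance): m  → in the denominator, contributes 1/m
  The minus sign does not affect the units.

Multiplying the contributions: [m³/(kg·s²)] · [kg] · [kg] · [1/m]
Adding exponents of each base unit: kg: 1, m: 2, s: -2
SI base units of gravitational potential energy: kg·m²/s²

Answer: kg·m²/s²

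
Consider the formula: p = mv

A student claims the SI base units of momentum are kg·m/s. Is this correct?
Units of each symbol in p = mv:
  m (mass): kg
  v (velocity): m/s

Multiplying the contributions: [kg] · [m/s]
Adding exponents of each base unit: kg: 1, m: 1, s: -1
SI base units of momentum: kg·m/s

The claimed units kg·m/s match the derived units, so the claim is correct.

Answer: Yes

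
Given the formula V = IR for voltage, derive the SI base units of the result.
Units of each symbol in V = IR:
  I (current): A
  R (resistance, in ohms): kg·m²/(s³·A²)

Multiplying the contributions: [A] · [kg·m²/(s³·A²)]
Adding exponents of each base unit: kg: 1, m: 2, s: -3, A: -1
SI base units of voltage: kg·m²/(s³·A)

Answer: kg·m²/(s³·A)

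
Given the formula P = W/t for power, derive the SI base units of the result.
Units of each symbol in P = W/t:
  W (work): kg·m²/s²
  t (time): s  → in the denominator, contributes 1/s

Multiplying the contributions: [kg·m²/s²] · [1/s]
Adding exponents of each base unit: kg: 1, m: 2, s: -3
SI base units of power: kg·m²/s³

Answer: kg·m²/s³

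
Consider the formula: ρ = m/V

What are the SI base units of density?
Units of each symbol in ρ = m/V:
  m (mass): kg
  V (volume): m³  → in the denominator, contributes 1/m³

Multiplying the contributions: [kg] · [1/m³]
Adding exponents of each base unit: kg: 1, m: -3
SI base units of density: kg/m³

Answer: kg/m³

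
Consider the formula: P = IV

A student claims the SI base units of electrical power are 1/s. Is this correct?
Units of each symbol in P = IV:
  I (current): A
  V (voltage, in volts): kg·m²/(s³·A)

Multiplying the contributions: [A] · [kg·m²/(s³·A)]
Adding exponents of each base unit: kg: 1, m: 2, s: -3
SI base units of electrical power: kg·m²/s³

The claimed units 1/s (exponents s: -1) do not match the derived units kg·m²/s³ (exponents kg: 1, m: 2, s: -3), so the claim is incorrect.

Answer: No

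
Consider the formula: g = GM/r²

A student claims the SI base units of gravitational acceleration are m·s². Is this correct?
Units of each symbol in g = GM/r²:
  G (gravitational constant): m³/(kg·s²)
  M (mass): kg
  r (distance): m  → to the power 2 in the denominator, contributes 1/m²

Multiplying the contributions: [m³/(kg·s²)] · [kg] · [1/m²]
Adding exponents of each base unit: m: 1, s: -2
SI base units of gravitational acceleration: m/s²

The claimed units m·s² (exponents m: 1, s: 2) do not match the derived units m/s² (exponents m: 1, s: -2), so the claim is incorrect.

Answer: No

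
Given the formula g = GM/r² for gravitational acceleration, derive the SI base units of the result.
Units of each symbol in g = GM/r²:
  G (gravitational constant): m³/(kg·s²)
  M (mass): kg
  r (distance): m  → to the power 2 in the denominator, contributes 1/m²

Multiplying the contributions: [m³/(kg·s²)] · [kg] · [1/m²]
Adding exponents of each base unit: m: 1, s: -2
SI base units of gravitational acceleration: m/s²

Answer: m/s²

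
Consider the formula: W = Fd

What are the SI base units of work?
Units of each symbol in W = Fd:
  F (force): kg·m/s²
  d (displacement): m

Multiplying the contributions: [kg·m/s²] · [m]
Adding exponents of each base unit: kg: 1, m: 2, s: -2
SI base units of work: kg·m²/s²

Answer: kg·m²/s²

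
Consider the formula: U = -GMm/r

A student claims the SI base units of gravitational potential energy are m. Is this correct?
Units of each symbol in U = -GMm/r:
  G (gravitational constant): m³/(kg·s²)
  M (mass): kg
  m (mass): kg
  r (distance): m  → in the denominator, contributes 1/m
  The minus sign does not affect the units.

Multiplying the contributions: [m³/(kg·s²)] · [kg] · [kg] · [1/m]
Adding exponents of each base unit: kg: 1, m: 2, s: -2
SI base units of gravitational potential energy: kg·m²/s²

The claimed units m (exponents m: 1) do not match the derived units kg·m²/s² (exponents kg: 1, m: 2, s: -2), so the claim is incorrect.

Answer: No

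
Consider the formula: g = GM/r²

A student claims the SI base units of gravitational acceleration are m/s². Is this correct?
Units of each symbol in g = GM/r²:
  G (gravitational constant): m³/(kg·s²)
  M (mass): kg
  r (distance): m  → to the power 2 in the denominator, contributes 1/m²

Multiplying the contributions: [m³/(kg·s²)] · [kg] · [1/m²]
Adding exponents of each base unit: m: 1, s: -2
SI base units of gravitational acceleration: m/s²

The claimed units m/s² match the derived units, so the claim is correct.

Answer: Yes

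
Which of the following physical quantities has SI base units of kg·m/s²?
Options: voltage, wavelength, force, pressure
Checking the SI base units of each option:
  voltage (V = IR): kg·m²/(s³·A)  ✗
  wavelength (λ = v/f): m  ✗
  force (F = ma): kg·m/s²  ✓ matches
  pressure (P = F/A): kg/(m·s²)  ✗

Only force has units kg·m/s².

Answer: force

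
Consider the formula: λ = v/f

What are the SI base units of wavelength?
Units of each symbol in λ = v/f:
  v (wave speed): m/s
  f (frequency): 1/s  → in the denominator, contributes s

Multiplying the contributions: [m/s] · [s]
Adding exponents of each base unit: m: 1
SI base units of wavelength: m

Answer: m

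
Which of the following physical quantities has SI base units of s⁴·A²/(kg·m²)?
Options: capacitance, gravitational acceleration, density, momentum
Checking the SI base units of each option:
  capacitance (C = Q/V): s⁴·A²/(kg·m²)  ✓ matches
  gravitational acceleration (g = GM/r²): m/s²  ✗
  density (ρ = m/V): kg/m³  ✗
  momentum (p = mv): kg·m/s  ✗

Only capacitance has units s⁴·A²/(kg·m²).

Answer: capacitance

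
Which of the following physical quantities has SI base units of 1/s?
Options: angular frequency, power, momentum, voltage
Checking the SI base units of each option:
  angular frequency (ω = 2πf): 1/s  ✓ matches
  power (P = W/t): kg·m²/s³  ✗
  momentum (p = mv): kg·m/s  ✗
  voltage (V = IR): kg·m²/(s³·A)  ✗

Only angular frequency has units 1/s.

Answer: angular frequency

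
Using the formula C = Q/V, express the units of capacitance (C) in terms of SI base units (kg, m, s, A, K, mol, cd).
Units of each symbol in C = Q/V:
  Q (charge, in coulombs): s·A
  V (voltage, in volts): kg·m²/(s³·A)  → in the denominator, contributes s³·A/(kg·m²)

Multiplying the contributions: [s·A] · [s³·A/(kg·m²)]
Adding exponents of each base unit: kg: -1, m: -2, s: 4, A: 2
SI base units of capacitance: s⁴·A²/(kg·m²)

Answer: s⁴·A²/(kg·m²)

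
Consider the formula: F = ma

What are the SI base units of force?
Units of each symbol in F = ma:
  m (mass): kg
  a (acceleration): m/s²

Multiplying the contributions: [kg] · [m/s²]
Adding exponents of each base unit: kg: 1, m: 1, s: -2
SI base units of force: kg·m/s²

Answer: kg·m/s²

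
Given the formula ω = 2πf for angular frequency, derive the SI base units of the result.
Units of each symbol in ω = 2πf:
  f (frequency): 1/s
  The factor 2π is dimensionless.

Multiplying the contributions: [1/s]
Adding exponents of each base unit: s: -1
SI base units of angular frequency: 1/s

Answer: 1/s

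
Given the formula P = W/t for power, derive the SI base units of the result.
Units of each symbol in P = W/t:
  W (work): kg·m²/s²
  t (time): s  → in the denominator, contributes 1/s

Multiplying the contributions: [kg·m²/s²] · [1/s]
Adding exponents of each base unit: kg: 1, m: 2, s: -3
SI base units of power: kg·m²/s³

Answer: kg·m²/s³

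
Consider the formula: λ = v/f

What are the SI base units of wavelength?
Units of each symbol in λ = v/f:
  v (wave speed): m/s
  f (frequency): 1/s  → in the denominator, contributes s

Multiplying the contributions: [m/s] · [s]
Adding exponents of each base unit: m: 1
SI base units of wavelength: m

Answer: m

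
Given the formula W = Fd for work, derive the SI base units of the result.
Units of each symbol in W = Fd:
  F (force): kg·m/s²
  d (displacement): m

Multiplying the contributions: [kg·m/s²] · [m]
Adding exponents of each base unit: kg: 1, m: 2, s: -2
SI base units of work: kg·m²/s²

Answer: kg·m²/s²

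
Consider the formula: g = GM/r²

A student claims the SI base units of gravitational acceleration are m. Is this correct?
Units of each symbol in g = GM/r²:
  G (gravitational constant): m³/(kg·s²)
  M (mass): kg
  r (distance): m  → to the power 2 in the denominator, contributes 1/m²

Multiplying the contributions: [m³/(kg·s²)] · [kg] · [1/m²]
Adding exponents of each base unit: m: 1, s: -2
SI base units of gravitational acceleration: m/s²

The claimed units m (exponents m: 1) do not match the derived units m/s² (exponents m: 1, s: -2), so the claim is incorrect.

Answer: No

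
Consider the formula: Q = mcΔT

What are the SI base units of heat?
Units of each symbol in Q = mcΔT:
  m (mass): kg
  c (specific heat capacity, in J/(kg·K)): m²/(s²·K)
  ΔT (temperature change): K

Multiplying the contributions: [kg] · [m²/(s²·K)] · [K]
Adding exponents of each base unit: kg: 1, m: 2, s: -2
SI base units of heat: kg·m²/s²

Answer: kg·m²/s²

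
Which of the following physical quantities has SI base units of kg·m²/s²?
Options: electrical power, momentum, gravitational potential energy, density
Checking the SI base units of each option:
  electrical power (P = IV): kg·m²/s³  ✗
  momentum (p = mv): kg·m/s  ✗
  gravitational potential energy (U = -GMm/r): kg·m²/s²  ✓ matches
  density (ρ = m/V): kg/m³  ✗

Only gravitational potential energy has units kg·m²/s².

Answer: gravitational potential energy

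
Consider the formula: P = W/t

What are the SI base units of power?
Units of each symbol in P = W/t:
  W (work): kg·m²/s²
  t (time): s  → in the denominator, contributes 1/s

Multiplying the contributions: [kg·m²/s²] · [1/s]
Adding exponents of each base unit: kg: 1, m: 2, s: -3
SI base units of power: kg·m²/s³

Answer: kg·m²/s³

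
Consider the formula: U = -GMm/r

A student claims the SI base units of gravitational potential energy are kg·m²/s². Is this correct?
Units of each symbol in U = -GMm/r:
  G (gravitational constant): m³/(kg·s²)
  M (mass): kg
  m (mass): kg
  r (distance): m  → in the denominator, contributes 1/m
  The minus sign does not affect the units.

Multiplying the contributions: [m³/(kg·s²)] · [kg] · [kg] · [1/m]
Adding exponents of each base unit: kg: 1, m: 2, s: -2
SI base units of gravitational potential energy: kg·m²/s²

The claimed units kg·m²/s² match the derived units, so the claim is correct.

Answer: Yes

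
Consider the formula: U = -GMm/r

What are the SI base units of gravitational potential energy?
Units of each symbol in U = -GMm/r:
  G (gravitational constant): m³/(kg·s²)
  M (mass): kg
  m (mass): kg
  r (distance): m  → in the denominator, contributes 1/m
  The minus sign does not affect the units.

Multiplying the contributions: [m³/(kg·s²)] · [kg] · [kg] · [1/m]
Adding exponents of each base unit: kg: 1, m: 2, s: -2
SI base units of gravitational potential energy: kg·m²/s²

Answer: kg·m²/s²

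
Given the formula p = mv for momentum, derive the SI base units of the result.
Units of each symbol in p = mv:
  m (mass): kg
  v (velocity): m/s

Multiplying the contributions: [kg] · [m/s]
Adding exponents of each base unit: kg: 1, m: 1, s: -1
SI base units of momentum: kg·m/s

Answer: kg·m/s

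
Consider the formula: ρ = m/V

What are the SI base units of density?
Units of each symbol in ρ = m/V:
  m (mass): kg
  V (volume): m³  → in the denominator, contributes 1/m³

Multiplying the contributions: [kg] · [1/m³]
Adding exponents of each base unit: kg: 1, m: -3
SI base units of density: kg/m³

Answer: kg/m³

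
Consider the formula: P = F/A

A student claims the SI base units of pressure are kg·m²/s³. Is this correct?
Units of each symbol in P = F/A:
  F (force): kg·m/s²
  A (area): m²  → in the denominator, contributes 1/m²

Multiplying the contributions: [kg·m/s²] · [1/m²]
Adding exponents of each base unit: kg: 1, m: -1, s: -2
SI base units of pressure: kg/(m·s²)

The claimed units kg·m²/s³ (exponents kg: 1, m: 2, s: -3) do not match the derived units kg/(m·s²) (exponents kg: 1, m: -1, s: -2), so the claim is incorrect.

Answer: No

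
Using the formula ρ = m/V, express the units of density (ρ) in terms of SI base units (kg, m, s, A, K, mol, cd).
Units of each symbol in ρ = m/V:
  m (mass): kg
  V (volume): m³  → in the denominator, contributes 1/m³

Multiplying the contributions: [kg] · [1/m³]
Adding exponents of each base unit: kg: 1, m: -3
SI base units of density: kg/m³

Answer: kg/m³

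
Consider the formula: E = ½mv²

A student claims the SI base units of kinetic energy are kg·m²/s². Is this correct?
Units of each symbol in E = ½mv²:
  m (mass): kg
  v (speed): m/s  → to the power 2, contributes m²/s²
  The factor ½ is dimensionless.

Multiplying the contributions: [kg] · [m²/s²]
Adding exponents of each base unit: kg: 1, m: 2, s: -2
SI base units of kinetic energy: kg·m²/s²

The claimed units kg·m²/s² match the derived units, so the claim is correct.

Answer: Yes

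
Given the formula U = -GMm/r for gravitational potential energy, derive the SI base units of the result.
Units of each symbol in U = -GMm/r:
  G (gravitational constant): m³/(kg·s²)
  M (mass): kg
  m (mass): kg
  r (distance): m  → in the denominator, contributes 1/m
  The minus sign does not affect the units.

Multiplying the contributions: [m³/(kg·s²)] · [kg] · [kg] · [1/m]
Adding exponents of each base unit: kg: 1, m: 2, s: -2
SI base units of gravitational potential energy: kg·m²/s²

Answer: kg·m²/s²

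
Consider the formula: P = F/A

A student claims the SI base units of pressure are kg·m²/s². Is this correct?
Units of each symbol in P = F/A:
  F (force): kg·m/s²
  A (area): m²  → in the denominator, contributes 1/m²

Multiplying the contributions: [kg·m/s²] · [1/m²]
Adding exponents of each base unit: kg: 1, m: -1, s: -2
SI base units of pressure: kg/(m·s²)

The claimed units kg·m²/s² (exponents kg: 1, m: 2, s: -2) do not match the derived units kg/(m·s²) (exponents kg: 1, m: -1, s: -2), so the claim is incorrect.

Answer: No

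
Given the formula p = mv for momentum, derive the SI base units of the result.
Units of each symbol in p = mv:
  m (mass): kg
  v (velocity): m/s

Multiplying the contributions: [kg] · [m/s]
Adding exponents of each base unit: kg: 1, m: 1, s: -1
SI base units of momentum: kg·m/s

Answer: kg·m/s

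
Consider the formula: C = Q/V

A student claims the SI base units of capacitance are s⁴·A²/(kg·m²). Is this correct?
Units of each symbol in C = Q/V:
  Q (charge, in coulombs): s·A
  V (voltage, in volts): kg·m²/(s³·A)  → in the denominator, contributes s³·A/(kg·m²)

Multiplying the contributions: [s·A] · [s³·A/(kg·m²)]
Adding exponents of each base unit: kg: -1, m: -2, s: 4, A: 2
SI base units of capacitance: s⁴·A²/(kg·m²)

The claimed units s⁴·A²/(kg·m²) match the derived units, so the claim is correct.

Answer: Yes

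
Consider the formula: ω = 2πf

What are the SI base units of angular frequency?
Units of each symbol in ω = 2πf:
  f (frequency): 1/s
  The factor 2π is dimensionless.

Multiplying the contributions: [1/s]
Adding exponents of each base unit: s: -1
SI base units of angular frequency: 1/s

Answer: 1/s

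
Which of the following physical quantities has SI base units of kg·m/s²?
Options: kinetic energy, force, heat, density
Checking the SI base units of each option:
  kinetic energy (E = ½mv²): kg·m²/s²  ✗
  force (F = ma): kg·m/s²  ✓ matches
  heat (Q = mcΔT): kg·m²/s²  ✗
  density (ρ = m/V): kg/m³  ✗

Only force has units kg·m/s².

Answer: force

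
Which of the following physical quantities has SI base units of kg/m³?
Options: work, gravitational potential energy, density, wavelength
Checking the SI base units of each option:
  work (W = Fd): kg·m²/s²  ✗
  gravitational potential energy (U = -GMm/r): kg·m²/s²  ✗
  density (ρ = m/V): kg/m³  ✓ matches
  wavelength (λ = v/f): m  ✗

Only density has units kg/m³.

Answer: density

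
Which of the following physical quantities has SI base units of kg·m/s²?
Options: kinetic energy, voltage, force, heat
Checking the SI base units of each option:
  kinetic energy (E = ½mv²): kg·m²/s²  ✗
  voltage (V = IR): kg·m²/(s³·A)  ✗
  force (F = ma): kg·m/s²  ✓ matches
  heat (Q = mcΔT): kg·m²/s²  ✗

Only force has units kg·m/s².

Answer: force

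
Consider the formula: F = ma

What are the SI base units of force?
Units of each symbol in F = ma:
  m (mass): kg
  a (acceleration): m/s²

Multiplying the contributions: [kg] · [m/s²]
Adding exponents of each base unit: kg: 1, m: 1, s: -2
SI base units of force: kg·m/s²

Answer: kg·m/s²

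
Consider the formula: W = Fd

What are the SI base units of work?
Units of each symbol in W = Fd:
  F (force): kg·m/s²
  d (displacement): m

Multiplying the contributions: [kg·m/s²] · [m]
Adding exponents of each base unit: kg: 1, m: 2, s: -2
SI base units of work: kg·m²/s²

Answer: kg·m²/s²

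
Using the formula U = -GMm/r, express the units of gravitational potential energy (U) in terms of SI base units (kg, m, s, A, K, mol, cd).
Units of each symbol in U = -GMm/r:
  G (gravitational constant): m³/(kg·s²)
  M (mass): kg
  m (mass): kg
  r (distance): m  → in the denominator, contributes 1/m
  The minus sign does not affect the units.

Multiplying the contributions: [m³/(kg·s²)] · [kg] · [kg] · [1/m]
Adding exponents of each base unit: kg: 1, m: 2, s: -2
SI base units of gravitational potential energy: kg·m²/s²

Answer: kg·m²/s²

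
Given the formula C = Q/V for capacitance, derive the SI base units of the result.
Units of each symbol in C = Q/V:
  Q (charge, in coulombs): s·A
  V (voltage, in volts): kg·m²/(s³·A)  → in the denominator, contributes s³·A/(kg·m²)

Multiplying the contributions: [s·A] · [s³·A/(kg·m²)]
Adding exponents of each base unit: kg: -1, m: -2, s: 4, A: 2
SI base units of capacitance: s⁴·A²/(kg·m²)

Answer: s⁴·A²/(kg·m²)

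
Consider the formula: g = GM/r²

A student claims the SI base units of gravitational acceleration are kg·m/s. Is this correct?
Units of each symbol in g = GM/r²:
  G (gravitational constant): m³/(kg·s²)
  M (mass): kg
  r (distance): m  → to the power 2 in the denominator, contributes 1/m²

Multiplying the contributions: [m³/(kg·s²)] · [kg] · [1/m²]
Adding exponents of each base unit: m: 1, s: -2
SI base units of gravitational acceleration: m/s²

The claimed units kg·m/s (exponents kg: 1, m: 1, s: -1) do not match the derived units m/s² (exponents m: 1, s: -2), so the claim is incorrect.

Answer: No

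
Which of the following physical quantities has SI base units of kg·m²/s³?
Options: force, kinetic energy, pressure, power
Checking the SI base units of each option:
  force (F = ma): kg·m/s²  ✗
  kinetic energy (E = ½mv²): kg·m²/s²  ✗
  pressure (P = F/A): kg/(m·s²)  ✗
  power (P = W/t): kg·m²/s³  ✓ matches

Only power has units kg·m²/s³.

Answer: power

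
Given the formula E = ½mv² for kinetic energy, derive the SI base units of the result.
Units of each symbol in E = ½mv²:
  m (mass): kg
  v (speed): m/s  → to the power 2, contributes m²/s²
  The factor ½ is dimensionless.

Multiplying the contributions: [kg] · [m²/s²]
Adding exponents of each base unit: kg: 1, m: 2, s: -2
SI base units of kinetic energy: kg·m²/s²

Answer: kg·m²/s²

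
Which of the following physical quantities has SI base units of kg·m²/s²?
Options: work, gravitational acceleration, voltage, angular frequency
Checking the SI base units of each option:
  work (W = Fd): kg·m²/s²  ✓ matches
  gravitational acceleration (g = GM/r²): m/s²  ✗
  voltage (V = IR): kg·m²/(s³·A)  ✗
  angular frequency (ω = 2πf): 1/s  ✗

Only work has units kg·m²/s².

Answer: work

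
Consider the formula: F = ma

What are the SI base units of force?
Units of each symbol in F = ma:
  m (mass): kg
  a (acceleration): m/s²

Multiplying the contributions: [kg] · [m/s²]
Adding exponents of each base unit: kg: 1, m: 1, s: -2
SI base units of force: kg·m/s²

Answer: kg·m/s²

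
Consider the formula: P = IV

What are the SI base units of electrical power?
Units of each symbol in P = IV:
  I (current): A
  V (voltage, in volts): kg·m²/(s³·A)

Multiplying the contributions: [A] · [kg·m²/(s³·A)]
Adding exponents of each base unit: kg: 1, m: 2, s: -3
SI base units of electrical power: kg·m²/s³

Answer: kg·m²/s³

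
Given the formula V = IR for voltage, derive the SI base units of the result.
Units of each symbol in V = IR:
  I (current): A
  R (resistance, in ohms): kg·m²/(s³·A²)

Multiplying the contributions: [A] · [kg·m²/(s³·A²)]
Adding exponents of each base unit: kg: 1, m: 2, s: -3, A: -1
SI base units of voltage: kg·m²/(s³·A)

Answer: kg·m²/(s³·A)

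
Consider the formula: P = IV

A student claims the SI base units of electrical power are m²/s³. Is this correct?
Units of each symbol in P = IV:
  I (current): A
  V (voltage, in volts): kg·m²/(s³·A)

Multiplying the contributions: [A] · [kg·m²/(s³·A)]
Adding exponents of each base unit: kg: 1, m: 2, s: -3
SI base units of electrical power: kg·m²/s³

The claimed units m²/s³ (exponents m: 2, s: -3) do not match the derived units kg·m²/s³ (exponents kg: 1, m: 2, s: -3), so the claim is incorrect.

Answer: No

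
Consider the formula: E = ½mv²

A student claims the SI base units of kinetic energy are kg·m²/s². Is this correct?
Units of each symbol in E = ½mv²:
  m (mass): kg
  v (speed): m/s  → to the power 2, contributes m²/s²
  The factor ½ is dimensionless.

Multiplying the contributions: [kg] · [m²/s²]
Adding exponents of each base unit: kg: 1, m: 2, s: -2
SI base units of kinetic energy: kg·m²/s²

The claimed units kg·m²/s² match the derived units, so the claim is correct.

Answer: Yes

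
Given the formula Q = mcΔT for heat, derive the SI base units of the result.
Units of each symbol in Q = mcΔT:
  m (mass): kg
  c (specific heat capacity, in J/(kg·K)): m²/(s²·K)
  ΔT (temperature change): K

Multiplying the contributions: [kg] · [m²/(s²·K)] · [K]
Adding exponents of each base unit: kg: 1, m: 2, s: -2
SI base units of heat: kg·m²/s²

Answer: kg·m²/s²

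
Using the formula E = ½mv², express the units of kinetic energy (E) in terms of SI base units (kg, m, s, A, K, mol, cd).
Units of each symbol in E = ½mv²:
  m (mass): kg
  v (speed): m/s  → to the power 2, contributes m²/s²
  The factor ½ is dimensionless.

Multiplying the contributions: [kg] · [m²/s²]
Adding exponents of each base unit: kg: 1, m: 2, s: -2
SI base units of kinetic energy: kg·m²/s²

Answer: kg·m²/s²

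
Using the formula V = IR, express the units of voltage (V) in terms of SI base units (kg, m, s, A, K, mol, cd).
Units of each symbol in V = IR:
  I (current): A
  R (resistance, in ohms): kg·m²/(s³·A²)

Multiplying the contributions: [A] · [kg·m²/(s³·A²)]
Adding exponents of each base unit: kg: 1, m: 2, s: -3, A: -1
SI base units of voltage: kg·m²/(s³·A)

Answer: kg·m²/(s³·A)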